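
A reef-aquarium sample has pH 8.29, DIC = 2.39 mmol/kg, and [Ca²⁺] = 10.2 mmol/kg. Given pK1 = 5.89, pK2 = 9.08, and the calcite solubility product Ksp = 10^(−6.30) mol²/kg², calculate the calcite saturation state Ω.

Ω = 6.76

α₂ = 1 / (1 + [H⁺]/K2 + [H⁺]²/(K1K2)) = 1 / (1 + 10^+0.79 + 10^-1.61)
   = 1 / (1 + 6.1660 + 0.024547) = 1/7.1905 = 0.1391
[CO3²⁻] = α₂ × DIC = 0.1391 × 2.39 = 0.3324 mmol/kg
Ksp = 10^(−6.30) = 5.012×10^-7
Ω = [Ca²⁺][CO3²⁻]/Ksp = (10.2×10^-3)(3.324×10^-4) / 5.012×10^-7 = 6.76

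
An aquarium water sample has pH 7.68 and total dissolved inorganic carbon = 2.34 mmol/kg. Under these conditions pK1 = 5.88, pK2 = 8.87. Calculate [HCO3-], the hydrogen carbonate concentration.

[HCO3⁻] = 2.17 mmol/kg

α₁ = 1 / (1 + [H⁺]/K1 + K2/[H⁺]) = 1 / (1 + 10^-1.80 + 10^-1.19)
   = 1 / (1 + 0.015849 + 0.064565) = 1/1.0804 = 0.9256
[HCO3⁻] = α₁ × DIC = 0.9256 × 2.34 = 2.17 mmol/kg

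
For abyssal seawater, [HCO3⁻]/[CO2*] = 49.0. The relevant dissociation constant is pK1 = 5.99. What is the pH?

From K1 = [H⁺][HCO3⁻]/[CO2*]:  pH = pK1 + log₁₀([HCO3⁻]/[CO2*])
log₁₀(49.0) = +1.690
pH = 5.99 + (+1.690) = 7.68

pH = 7.68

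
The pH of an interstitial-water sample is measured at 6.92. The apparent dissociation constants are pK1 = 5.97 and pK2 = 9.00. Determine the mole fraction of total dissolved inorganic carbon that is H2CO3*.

α₀ = 0.100

α₀ = 1 / (1 + K1/[H⁺] + K1K2/[H⁺]²) = 1 / (1 + 10^+0.95 + 10^-1.13)
   = 1 / (1 + 8.9125 + 0.074131) = 1/9.9866 = 0.1001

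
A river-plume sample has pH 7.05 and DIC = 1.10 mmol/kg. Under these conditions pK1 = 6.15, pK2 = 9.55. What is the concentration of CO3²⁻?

α₂ = 1 / (1 + [H⁺]/K2 + [H⁺]²/(K1K2)) = 1 / (1 + 10^+2.50 + 10^+1.60)
   = 1 / (1 + 316.23 + 39.811) = 1/357.04 = 0.002801
[CO3²⁻] = α₂ × DIC = 0.002801 × 1.10 = 0.00308 mmol/kg = 3.08 μmol/kg

[CO3²⁻] = 3.08 μmol/kg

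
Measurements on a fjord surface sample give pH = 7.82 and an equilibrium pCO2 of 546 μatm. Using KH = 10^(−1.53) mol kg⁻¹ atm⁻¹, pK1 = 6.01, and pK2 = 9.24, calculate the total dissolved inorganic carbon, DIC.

DIC = 1.10 mmol/kg

[CO2*] = KH · pCO2 = 10^(−1.53) × 546×10^-6 = 1.611×10^-5 mol/kg
α₀ = 1/(1 + K1/[H⁺] + K1K2/[H⁺]²) = 1/(1 + 10^+1.81 + 10^+0.39) = 0.01470
DIC = [CO2*]/α₀ = 1.611×10^-5 / 0.01470 = 1.10 mmol/kg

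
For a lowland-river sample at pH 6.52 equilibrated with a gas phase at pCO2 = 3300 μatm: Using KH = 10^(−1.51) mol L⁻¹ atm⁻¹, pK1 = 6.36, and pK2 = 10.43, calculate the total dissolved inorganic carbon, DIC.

DIC = 0.249 mmol/L

[CO2*] = KH · pCO2 = 10^(−1.51) × 3300×10^-6 = 1.020×10^-4 mol/L
α₀ = 1/(1 + K1/[H⁺] + K1K2/[H⁺]²) = 1/(1 + 10^+0.16 + 10^-3.75) = 0.4089
DIC = [CO2*]/α₀ = 1.020×10^-4 / 0.4089 = 0.249 mmol/L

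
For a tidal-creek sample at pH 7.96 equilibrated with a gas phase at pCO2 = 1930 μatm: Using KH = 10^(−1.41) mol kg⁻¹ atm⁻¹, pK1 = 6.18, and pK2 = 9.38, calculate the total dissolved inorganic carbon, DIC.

[CO2*] = KH · pCO2 = 10^(−1.41) × 1930×10^-6 = 7.509×10^-5 mol/kg
α₀ = 1/(1 + K1/[H⁺] + K1K2/[H⁺]²) = 1/(1 + 10^+1.78 + 10^+0.36) = 0.01574
DIC = [CO2*]/α₀ = 7.509×10^-5 / 0.01574 = 4.77 mmol/kg

DIC = 4.77 mmol/kg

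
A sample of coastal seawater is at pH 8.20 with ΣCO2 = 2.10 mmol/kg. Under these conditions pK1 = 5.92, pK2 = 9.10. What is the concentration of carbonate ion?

[CO3²⁻] = 0.234 mmol/kg

α₂ = 1 / (1 + [H⁺]/K2 + [H⁺]²/(K1K2)) = 1 / (1 + 10^+0.90 + 10^-1.38)
   = 1 / (1 + 7.9433 + 0.041687) = 1/8.9850 = 0.1113
[CO3²⁻] = α₂ × DIC = 0.1113 × 2.10 = 0.234 mmol/kg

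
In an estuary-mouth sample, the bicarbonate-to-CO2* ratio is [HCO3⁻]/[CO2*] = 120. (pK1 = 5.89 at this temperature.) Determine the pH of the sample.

pH = 7.97

From K1 = [H⁺][HCO3⁻]/[CO2*]:  pH = pK1 + log₁₀([HCO3⁻]/[CO2*])
log₁₀(120) = +2.079
pH = 5.89 + (+2.079) = 7.97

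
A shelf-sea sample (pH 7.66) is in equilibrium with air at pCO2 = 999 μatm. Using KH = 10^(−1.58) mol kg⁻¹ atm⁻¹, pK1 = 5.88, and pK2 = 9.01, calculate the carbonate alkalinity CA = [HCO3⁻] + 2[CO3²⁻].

[CO2*] = KH · pCO2 = 10^(−1.58) × 999×10^-6 = 2.628×10^-5 mol/kg
α₀ = 1/(1 + K1/[H⁺] + K1K2/[H⁺]²) = 1/(1 + 10^+1.78 + 10^+0.43) = 0.01564
DIC = [CO2*]/α₀ = 2.628×10^-5 / 0.01564 = 1.680 mmol/kg
CA = (α₁ + 2α₂)·DIC = (0.9423 + 2×0.04209) × 1.680 = 1.72 mmol/kg

CA = 1.72 mmol/kg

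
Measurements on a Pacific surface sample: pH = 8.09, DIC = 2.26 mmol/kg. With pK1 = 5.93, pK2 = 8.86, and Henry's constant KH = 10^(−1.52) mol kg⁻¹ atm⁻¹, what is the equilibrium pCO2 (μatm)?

α₀ = 1 / (1 + K1/[H⁺] + K1K2/[H⁺]²) = 1 / (1 + 10^+2.16 + 10^+1.39)
   = 1 / (1 + 144.54 + 24.547) = 1/170.09 = 0.005879
[CO2*] = α₀ × DIC = 0.005879 × 2.26 = 0.01329 mmol/kg = 13.29 μmol/kg
pCO2 = [CO2*]/KH = 1.329×10^-5 / 3.020×10^-2 = 440 μatm

pCO2 = 440 μatm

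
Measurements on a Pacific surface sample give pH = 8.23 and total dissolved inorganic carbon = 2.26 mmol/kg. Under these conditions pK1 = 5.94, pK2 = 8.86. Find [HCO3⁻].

[HCO3⁻] = 1.82 mmol/kg

α₁ = 1 / (1 + [H⁺]/K1 + K2/[H⁺]) = 1 / (1 + 10^-2.29 + 10^-0.63)
   = 1 / (1 + 0.0051286 + 0.23442) = 1/1.2396 = 0.8067
[HCO3⁻] = α₁ × DIC = 0.8067 × 2.26 = 1.82 mmol/kg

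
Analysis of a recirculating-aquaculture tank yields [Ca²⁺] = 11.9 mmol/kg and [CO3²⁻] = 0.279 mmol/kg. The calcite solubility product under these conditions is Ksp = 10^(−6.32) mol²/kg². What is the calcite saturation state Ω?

Ω = 6.94

Ksp = 10^(−6.32) = 4.786×10^-7
Ω = [Ca²⁺][CO3²⁻]/Ksp = (11.9×10^-3)(0.279×10^-3) / 4.786×10^-7 = 6.94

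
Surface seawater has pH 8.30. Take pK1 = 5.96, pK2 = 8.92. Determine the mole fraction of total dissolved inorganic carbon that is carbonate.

α₂ = 0.193

α₂ = 1 / (1 + [H⁺]/K2 + [H⁺]²/(K1K2)) = 1 / (1 + 10^+0.62 + 10^-1.72)
   = 1 / (1 + 4.1687 + 0.019055) = 1/5.1877 = 0.1928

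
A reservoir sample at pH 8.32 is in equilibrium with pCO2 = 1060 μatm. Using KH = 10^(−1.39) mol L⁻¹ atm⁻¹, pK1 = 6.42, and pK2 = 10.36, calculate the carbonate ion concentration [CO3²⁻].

[CO2*] = KH · pCO2 = 10^(−1.39) × 1060×10^-6 = 4.318×10^-5 mol/L
α₀ = 1/(1 + K1/[H⁺] + K1K2/[H⁺]²) = 1/(1 + 10^+1.90 + 10^-0.14) = 0.01232
DIC = [CO2*]/α₀ = 4.318×10^-5 / 0.01232 = 3.505 mmol/L
[CO3²⁻] = α₂·DIC; α₂ = 0.008926, so [CO3²⁻] = 0.008926 × 3.505 = 0.0313 mmol/L

[CO3²⁻] = 0.0313 mmol/L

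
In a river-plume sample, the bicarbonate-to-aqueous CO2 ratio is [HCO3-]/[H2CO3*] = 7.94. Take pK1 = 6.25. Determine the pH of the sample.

From K1 = [H⁺][HCO3-]/[H2CO3*]:  pH = pK1 + log₁₀([HCO3-]/[H2CO3*])
log₁₀(7.94) = +0.900
pH = 6.25 + (+0.900) = 7.15

pH = 7.15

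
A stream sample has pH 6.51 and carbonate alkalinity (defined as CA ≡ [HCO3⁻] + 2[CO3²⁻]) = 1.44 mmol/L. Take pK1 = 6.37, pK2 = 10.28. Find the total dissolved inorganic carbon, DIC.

CA = [HCO3⁻] + 2[CO3²⁻] = (α₁ + 2α₂)·DIC
At pH 6.51: [H⁺]/K1 = 10^-0.14 = 0.72444, K2/[H⁺] = 10^-3.77 = 0.00016982
α₁ = 1/(1 + 0.72444 + 0.00016982) = 1/1.7246 = 0.5798; α₂ = α₁·K2/[H⁺] = 9.847×10^-5
α₁ + 2α₂ = 0.5800
DIC = CA / (α₁ + 2α₂) = 1.44 / 0.5800 = 2.48 mmol/L

DIC = 2.48 mmol/L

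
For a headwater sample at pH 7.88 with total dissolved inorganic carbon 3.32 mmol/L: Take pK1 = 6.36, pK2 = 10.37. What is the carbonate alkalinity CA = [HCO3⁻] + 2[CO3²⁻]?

CA = [HCO3⁻] + 2[CO3²⁻] = (α₁ + 2α₂)·DIC
At pH 7.88: [H⁺]/K1 = 10^-1.52 = 0.030200, K2/[H⁺] = 10^-2.49 = 0.0032359
α₁ = 1/(1 + 0.030200 + 0.0032359) = 1/1.0334 = 0.9676; α₂ = α₁·K2/[H⁺] = 0.003131
α₁ + 2α₂ = 0.9739
CA = 0.9739 × 3.32 = 3.23 mmol/L

CA = 3.23 mmol/L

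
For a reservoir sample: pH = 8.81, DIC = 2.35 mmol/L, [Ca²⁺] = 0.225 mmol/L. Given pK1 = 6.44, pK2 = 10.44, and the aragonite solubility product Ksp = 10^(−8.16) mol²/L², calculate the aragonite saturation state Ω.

Ω = 1.74

α₂ = 1 / (1 + [H⁺]/K2 + [H⁺]²/(K1K2)) = 1 / (1 + 10^+1.63 + 10^-0.74)
   = 1 / (1 + 42.658 + 0.18197) = 1/43.840 = 0.02281
[CO3²⁻] = α₂ × DIC = 0.02281 × 2.35 = 0.05360 mmol/L
Ksp = 10^(−8.16) = 6.918×10^-9
Ω = [Ca²⁺][CO3²⁻]/Ksp = (0.225×10^-3)(5.360×10^-5) / 6.918×10^-9 = 1.74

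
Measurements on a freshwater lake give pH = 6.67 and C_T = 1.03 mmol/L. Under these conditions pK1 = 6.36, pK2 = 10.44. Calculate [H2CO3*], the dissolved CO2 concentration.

[CO2*] = 0.339 mmol/L

α₀ = 1 / (1 + K1/[H⁺] + K1K2/[H⁺]²) = 1 / (1 + 10^+0.31 + 10^-3.46)
   = 1 / (1 + 2.0417 + 0.00034674) = 1/3.0421 = 0.3287
[CO2*] = α₀ × DIC = 0.3287 × 1.03 = 0.339 mmol/L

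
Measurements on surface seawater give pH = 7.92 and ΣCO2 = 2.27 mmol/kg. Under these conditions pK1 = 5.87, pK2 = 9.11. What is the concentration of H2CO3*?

α₀ = 1 / (1 + K1/[H⁺] + K1K2/[H⁺]²) = 1 / (1 + 10^+2.05 + 10^+0.86)
   = 1 / (1 + 112.20 + 7.2444) = 1/120.45 = 0.008302
[CO2*] = α₀ × DIC = 0.008302 × 2.27 = 0.0188 mmol/kg = 18.8 μmol/kg

[CO2*] = 18.8 μmol/kg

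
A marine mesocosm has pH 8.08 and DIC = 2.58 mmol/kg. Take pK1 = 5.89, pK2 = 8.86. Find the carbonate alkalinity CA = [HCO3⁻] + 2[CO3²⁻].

CA = 2.93 mmol/kg

CA = [HCO3⁻] + 2[CO3²⁻] = (α₁ + 2α₂)·DIC
At pH 8.08: [H⁺]/K1 = 10^-2.19 = 0.0064565, K2/[H⁺] = 10^-0.78 = 0.16596
α₁ = 1/(1 + 0.0064565 + 0.16596) = 1/1.1724 = 0.8529; α₂ = α₁·K2/[H⁺] = 0.1416
α₁ + 2α₂ = 1.1360
CA = 1.1360 × 2.58 = 2.93 mmol/kg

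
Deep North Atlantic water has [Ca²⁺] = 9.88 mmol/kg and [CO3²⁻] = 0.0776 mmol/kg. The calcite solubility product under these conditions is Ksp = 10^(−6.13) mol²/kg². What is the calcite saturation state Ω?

Ksp = 10^(−6.13) = 7.413×10^-7
Ω = [Ca²⁺][CO3²⁻]/Ksp = (9.88×10^-3)(0.0776×10^-3) / 7.413×10^-7 = 1.03

Ω = 1.03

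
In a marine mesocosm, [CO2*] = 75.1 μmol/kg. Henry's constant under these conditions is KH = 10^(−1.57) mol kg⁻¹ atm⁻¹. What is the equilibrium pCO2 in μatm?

pCO2 = 2790 μatm

KH = 10^(−1.57) = 2.692×10^-2 mol kg⁻¹ atm⁻¹
pCO2 = [CO2*]/KH = 75.1×10^-6 / 2.692×10^-2 = 2.79×10^-3 atm = 2790 μatm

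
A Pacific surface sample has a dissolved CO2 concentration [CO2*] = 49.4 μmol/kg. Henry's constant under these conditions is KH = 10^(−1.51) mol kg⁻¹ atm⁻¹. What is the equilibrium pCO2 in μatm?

KH = 10^(−1.51) = 3.090×10^-2 mol kg⁻¹ atm⁻¹
pCO2 = [CO2*]/KH = 49.4×10^-6 / 3.090×10^-2 = 1.60×10^-3 atm = 1600 μatm

pCO2 = 1600 μatm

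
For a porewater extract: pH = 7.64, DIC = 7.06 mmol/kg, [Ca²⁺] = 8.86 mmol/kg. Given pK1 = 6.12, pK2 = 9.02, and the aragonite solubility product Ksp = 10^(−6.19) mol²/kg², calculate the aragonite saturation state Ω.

α₂ = 1 / (1 + [H⁺]/K2 + [H⁺]²/(K1K2)) = 1 / (1 + 10^+1.38 + 10^-0.14)
   = 1 / (1 + 23.988 + 0.72444) = 1/25.713 = 0.03889
[CO3²⁻] = α₂ × DIC = 0.03889 × 7.06 = 0.2746 mmol/kg
Ksp = 10^(−6.19) = 6.457×10^-7
Ω = [Ca²⁺][CO3²⁻]/Ksp = (8.86×10^-3)(2.746×10^-4) / 6.457×10^-7 = 3.77

Ω = 3.77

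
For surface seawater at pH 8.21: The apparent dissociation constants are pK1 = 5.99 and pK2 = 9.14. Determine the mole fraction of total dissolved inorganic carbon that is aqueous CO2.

α₀ = 1 / (1 + K1/[H⁺] + K1K2/[H⁺]²) = 1 / (1 + 10^+2.22 + 10^+1.29)
   = 1 / (1 + 165.96 + 19.498) = 1/186.46 = 0.005363

α₀ = 0.00536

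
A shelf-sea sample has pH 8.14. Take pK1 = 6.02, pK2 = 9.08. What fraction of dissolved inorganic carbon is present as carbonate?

α₂ = 1 / (1 + [H⁺]/K2 + [H⁺]²/(K1K2)) = 1 / (1 + 10^+0.94 + 10^-1.18)
   = 1 / (1 + 8.7096 + 0.066069) = 1/9.7757 = 0.1023

α₂ = 0.102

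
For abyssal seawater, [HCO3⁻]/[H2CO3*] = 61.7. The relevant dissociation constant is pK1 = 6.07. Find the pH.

From K1 = [H⁺][HCO3⁻]/[H2CO3*]:  pH = pK1 + log₁₀([HCO3⁻]/[H2CO3*])
log₁₀(61.7) = +1.790
pH = 6.07 + (+1.790) = 7.86

pH = 7.86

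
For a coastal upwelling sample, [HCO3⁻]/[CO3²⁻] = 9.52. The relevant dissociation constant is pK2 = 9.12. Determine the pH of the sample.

From K2 = [H⁺][CO3²⁻]/[HCO3⁻]:  pH = pK2 − log₁₀([HCO3⁻]/[CO3²⁻])
log₁₀(9.52) = +0.979
pH = 9.12 − (+0.979) = 8.14

pH = 8.14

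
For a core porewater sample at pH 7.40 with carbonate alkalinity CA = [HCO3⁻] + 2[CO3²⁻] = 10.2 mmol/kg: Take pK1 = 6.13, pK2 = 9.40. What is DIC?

DIC = 10.6 mmol/kg

CA = [HCO3⁻] + 2[CO3²⁻] = (α₁ + 2α₂)·DIC
At pH 7.40: [H⁺]/K1 = 10^-1.27 = 0.053703, K2/[H⁺] = 10^-2.00 = 0.010000
α₁ = 1/(1 + 0.053703 + 0.010000) = 1/1.0637 = 0.9401; α₂ = α₁·K2/[H⁺] = 0.009401
α₁ + 2α₂ = 0.9589
DIC = CA / (α₁ + 2α₂) = 10.2 / 0.9589 = 10.6 mmol/kg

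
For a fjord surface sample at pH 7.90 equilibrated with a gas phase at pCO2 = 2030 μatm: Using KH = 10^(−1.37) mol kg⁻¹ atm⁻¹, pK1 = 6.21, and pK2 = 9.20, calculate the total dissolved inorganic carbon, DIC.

DIC = 4.54 mmol/kg

[CO2*] = KH · pCO2 = 10^(−1.37) × 2030×10^-6 = 8.660×10^-5 mol/kg
α₀ = 1/(1 + K1/[H⁺] + K1K2/[H⁺]²) = 1/(1 + 10^+1.69 + 10^+0.39) = 0.01907
DIC = [CO2*]/α₀ = 8.660×10^-5 / 0.01907 = 4.54 mmol/kg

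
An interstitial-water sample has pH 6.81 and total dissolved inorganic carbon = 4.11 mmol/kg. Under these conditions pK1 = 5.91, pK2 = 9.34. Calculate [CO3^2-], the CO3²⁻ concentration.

α₂ = 1 / (1 + [H⁺]/K2 + [H⁺]²/(K1K2)) = 1 / (1 + 10^+2.53 + 10^+1.63)
   = 1 / (1 + 338.84 + 42.658) = 1/382.50 = 0.002614
[CO3²⁻] = α₂ × DIC = 0.002614 × 4.11 = 0.0107 mmol/kg = 10.7 μmol/kg

[CO3²⁻] = 10.7 μmol/kg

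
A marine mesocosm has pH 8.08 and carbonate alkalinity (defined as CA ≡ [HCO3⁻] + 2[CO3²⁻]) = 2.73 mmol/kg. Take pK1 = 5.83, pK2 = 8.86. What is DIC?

CA = [HCO3⁻] + 2[CO3²⁻] = (α₁ + 2α₂)·DIC
At pH 8.08: [H⁺]/K1 = 10^-2.25 = 0.0056234, K2/[H⁺] = 10^-0.78 = 0.16596
α₁ = 1/(1 + 0.0056234 + 0.16596) = 1/1.1716 = 0.8535; α₂ = α₁·K2/[H⁺] = 0.1417
α₁ + 2α₂ = 1.1369
DIC = CA / (α₁ + 2α₂) = 2.73 / 1.1369 = 2.40 mmol/kg

DIC = 2.40 mmol/kg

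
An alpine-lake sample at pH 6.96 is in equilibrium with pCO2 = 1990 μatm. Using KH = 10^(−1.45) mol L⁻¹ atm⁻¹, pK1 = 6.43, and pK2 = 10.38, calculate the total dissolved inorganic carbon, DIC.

DIC = 0.310 mmol/L

[CO2*] = KH · pCO2 = 10^(−1.45) × 1990×10^-6 = 7.061×10^-5 mol/L
α₀ = 1/(1 + K1/[H⁺] + K1K2/[H⁺]²) = 1/(1 + 10^+0.53 + 10^-2.89) = 0.2278
DIC = [CO2*]/α₀ = 7.061×10^-5 / 0.2278 = 0.310 mmol/L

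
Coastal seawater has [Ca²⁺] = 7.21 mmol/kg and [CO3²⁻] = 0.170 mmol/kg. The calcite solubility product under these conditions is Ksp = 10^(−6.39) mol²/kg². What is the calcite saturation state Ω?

Ω = 3.01

Ksp = 10^(−6.39) = 4.074×10^-7
Ω = [Ca²⁺][CO3²⁻]/Ksp = (7.21×10^-3)(0.170×10^-3) / 4.074×10^-7 = 3.01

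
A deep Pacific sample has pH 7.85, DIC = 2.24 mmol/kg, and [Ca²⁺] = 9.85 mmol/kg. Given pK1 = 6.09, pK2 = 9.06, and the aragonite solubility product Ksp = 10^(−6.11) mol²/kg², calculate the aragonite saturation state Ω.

α₂ = 1 / (1 + [H⁺]/K2 + [H⁺]²/(K1K2)) = 1 / (1 + 10^+1.21 + 10^-0.55)
   = 1 / (1 + 16.218 + 0.28184) = 1/17.500 = 0.05714
[CO3²⁻] = α₂ × DIC = 0.05714 × 2.24 = 0.1280 mmol/kg
Ksp = 10^(−6.11) = 7.762×10^-7
Ω = [Ca²⁺][CO3²⁻]/Ksp = (9.85×10^-3)(1.280×10^-4) / 7.762×10^-7 = 1.62

Ω = 1.62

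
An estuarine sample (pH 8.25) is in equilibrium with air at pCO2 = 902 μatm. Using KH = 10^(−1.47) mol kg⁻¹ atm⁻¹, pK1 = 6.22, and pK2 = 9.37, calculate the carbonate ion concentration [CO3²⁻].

[CO2*] = KH · pCO2 = 10^(−1.47) × 902×10^-6 = 3.056×10^-5 mol/kg
α₀ = 1/(1 + K1/[H⁺] + K1K2/[H⁺]²) = 1/(1 + 10^+2.03 + 10^+0.91) = 0.008600
DIC = [CO2*]/α₀ = 3.056×10^-5 / 0.008600 = 3.554 mmol/kg
[CO3²⁻] = α₂·DIC; α₂ = 0.06990, so [CO3²⁻] = 0.06990 × 3.554 = 0.248 mmol/kg

[CO3²⁻] = 0.248 mmol/kg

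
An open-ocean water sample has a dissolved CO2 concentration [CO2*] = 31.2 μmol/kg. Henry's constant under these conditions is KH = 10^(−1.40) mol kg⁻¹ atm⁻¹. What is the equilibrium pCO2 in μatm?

pCO2 = 784 μatm

KH = 10^(−1.40) = 3.981×10^-2 mol kg⁻¹ atm⁻¹
pCO2 = [CO2*]/KH = 31.2×10^-6 / 3.981×10^-2 = 7.84×10^-4 atm = 784 μatm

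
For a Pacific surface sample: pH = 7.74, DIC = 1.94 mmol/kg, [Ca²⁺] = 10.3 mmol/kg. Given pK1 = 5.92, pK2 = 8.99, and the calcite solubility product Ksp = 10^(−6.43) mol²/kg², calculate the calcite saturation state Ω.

Ω = 2.82

α₂ = 1 / (1 + [H⁺]/K2 + [H⁺]²/(K1K2)) = 1 / (1 + 10^+1.25 + 10^-0.57)
   = 1 / (1 + 17.783 + 0.26915) = 1/19.052 = 0.05249
[CO3²⁻] = α₂ × DIC = 0.05249 × 1.94 = 0.1018 mmol/kg
Ksp = 10^(−6.43) = 3.715×10^-7
Ω = [Ca²⁺][CO3²⁻]/Ksp = (10.3×10^-3)(1.018×10^-4) / 3.715×10^-7 = 2.82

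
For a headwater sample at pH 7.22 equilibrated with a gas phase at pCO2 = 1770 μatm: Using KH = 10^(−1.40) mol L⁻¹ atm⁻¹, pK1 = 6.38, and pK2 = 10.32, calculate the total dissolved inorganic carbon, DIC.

DIC = 0.558 mmol/L

[CO2*] = KH · pCO2 = 10^(−1.40) × 1770×10^-6 = 7.046×10^-5 mol/L
α₀ = 1/(1 + K1/[H⁺] + K1K2/[H⁺]²) = 1/(1 + 10^+0.84 + 10^-2.26) = 0.1262
DIC = [CO2*]/α₀ = 7.046×10^-5 / 0.1262 = 0.558 mmol/L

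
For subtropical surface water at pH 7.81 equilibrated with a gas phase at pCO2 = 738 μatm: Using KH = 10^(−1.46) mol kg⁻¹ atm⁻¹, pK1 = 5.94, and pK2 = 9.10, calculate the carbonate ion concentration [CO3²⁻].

[CO2*] = KH · pCO2 = 10^(−1.46) × 738×10^-6 = 2.559×10^-5 mol/kg
α₀ = 1/(1 + K1/[H⁺] + K1K2/[H⁺]²) = 1/(1 + 10^+1.87 + 10^+0.58) = 0.01267
DIC = [CO2*]/α₀ = 2.559×10^-5 / 0.01267 = 2.020 mmol/kg
[CO3²⁻] = α₂·DIC; α₂ = 0.04817, so [CO3²⁻] = 0.04817 × 2.020 = 0.0973 mmol/kg

[CO3²⁻] = 0.0973 mmol/kg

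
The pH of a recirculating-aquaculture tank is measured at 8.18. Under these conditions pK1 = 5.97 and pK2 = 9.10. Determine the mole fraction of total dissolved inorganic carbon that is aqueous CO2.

α₀ = 1 / (1 + K1/[H⁺] + K1K2/[H⁺]²) = 1 / (1 + 10^+2.21 + 10^+1.29)
   = 1 / (1 + 162.18 + 19.498) = 1/182.68 = 0.005474

α₀ = 0.00547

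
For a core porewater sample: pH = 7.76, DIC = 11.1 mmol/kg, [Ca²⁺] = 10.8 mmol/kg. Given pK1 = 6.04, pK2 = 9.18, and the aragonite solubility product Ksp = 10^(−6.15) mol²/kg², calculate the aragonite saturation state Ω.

α₂ = 1 / (1 + [H⁺]/K2 + [H⁺]²/(K1K2)) = 1 / (1 + 10^+1.42 + 10^-0.30)
   = 1 / (1 + 26.303 + 0.50119) = 1/27.804 = 0.03597
[CO3²⁻] = α₂ × DIC = 0.03597 × 11.1 = 0.3992 mmol/kg
Ksp = 10^(−6.15) = 7.079×10^-7
Ω = [Ca²⁺][CO3²⁻]/Ksp = (10.8×10^-3)(3.992×10^-4) / 7.079×10^-7 = 6.09

Ω = 6.09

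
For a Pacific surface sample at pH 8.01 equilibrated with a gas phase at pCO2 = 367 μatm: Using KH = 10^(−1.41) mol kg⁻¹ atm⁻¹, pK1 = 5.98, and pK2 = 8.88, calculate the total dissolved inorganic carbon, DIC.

[CO2*] = KH · pCO2 = 10^(−1.41) × 367×10^-6 = 1.428×10^-5 mol/kg
α₀ = 1/(1 + K1/[H⁺] + K1K2/[H⁺]²) = 1/(1 + 10^+2.03 + 10^+1.16) = 0.008156
DIC = [CO2*]/α₀ = 1.428×10^-5 / 0.008156 = 1.75 mmol/kg

DIC = 1.75 mmol/kg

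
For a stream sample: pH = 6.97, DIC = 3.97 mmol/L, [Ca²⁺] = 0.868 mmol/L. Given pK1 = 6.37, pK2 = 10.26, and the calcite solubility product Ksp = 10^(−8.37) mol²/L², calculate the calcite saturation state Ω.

Ω = 0.331

α₂ = 1 / (1 + [H⁺]/K2 + [H⁺]²/(K1K2)) = 1 / (1 + 10^+3.29 + 10^+2.69)
   = 1 / (1 + 1949.8 + 489.78) = 1/2440.6 = 0.0004097
[CO3²⁻] = α₂ × DIC = 0.0004097 × 3.97 = 0.001627 mmol/L = 1.627 μmol/L
Ksp = 10^(−8.37) = 4.266×10^-9
Ω = [Ca²⁺][CO3²⁻]/Ksp = (0.868×10^-3)(1.627×10^-6) / 4.266×10^-9 = 0.331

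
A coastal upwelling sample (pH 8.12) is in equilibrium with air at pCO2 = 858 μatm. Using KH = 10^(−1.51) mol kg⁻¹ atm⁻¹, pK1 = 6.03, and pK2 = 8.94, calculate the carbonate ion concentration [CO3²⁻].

[CO2*] = KH · pCO2 = 10^(−1.51) × 858×10^-6 = 2.651×10^-5 mol/kg
α₀ = 1/(1 + K1/[H⁺] + K1K2/[H⁺]²) = 1/(1 + 10^+2.09 + 10^+1.27) = 0.007010
DIC = [CO2*]/α₀ = 2.651×10^-5 / 0.007010 = 3.782 mmol/kg
[CO3²⁻] = α₂·DIC; α₂ = 0.1305, so [CO3²⁻] = 0.1305 × 3.782 = 0.494 mmol/kg

[CO3²⁻] = 0.494 mmol/kg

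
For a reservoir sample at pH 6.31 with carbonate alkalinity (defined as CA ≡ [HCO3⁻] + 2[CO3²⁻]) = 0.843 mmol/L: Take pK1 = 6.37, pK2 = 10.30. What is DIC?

DIC = 1.81 mmol/L

CA = [HCO3⁻] + 2[CO3²⁻] = (α₁ + 2α₂)·DIC
At pH 6.31: [H⁺]/K1 = 10^0.06 = 1.1482, K2/[H⁺] = 10^-3.99 = 0.00010233
α₁ = 1/(1 + 1.1482 + 0.00010233) = 1/2.1483 = 0.4655; α₂ = α₁·K2/[H⁺] = 4.763×10^-5
α₁ + 2α₂ = 0.4656
DIC = CA / (α₁ + 2α₂) = 0.843 / 0.4656 = 1.81 mmol/L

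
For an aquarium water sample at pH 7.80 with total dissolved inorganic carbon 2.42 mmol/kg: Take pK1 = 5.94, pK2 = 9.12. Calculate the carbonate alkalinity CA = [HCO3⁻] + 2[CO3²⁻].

CA = 2.50 mmol/kg

CA = [HCO3⁻] + 2[CO3²⁻] = (α₁ + 2α₂)·DIC
At pH 7.80: [H⁺]/K1 = 10^-1.86 = 0.013804, K2/[H⁺] = 10^-1.32 = 0.047863
α₁ = 1/(1 + 0.013804 + 0.047863) = 1/1.0617 = 0.9419; α₂ = α₁·K2/[H⁺] = 0.04508
α₁ + 2α₂ = 1.0321
CA = 1.0321 × 2.42 = 2.50 mmol/kg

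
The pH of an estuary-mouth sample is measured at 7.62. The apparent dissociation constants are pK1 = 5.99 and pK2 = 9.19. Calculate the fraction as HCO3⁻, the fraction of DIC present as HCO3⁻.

α₁ = 1 / (1 + [H⁺]/K1 + K2/[H⁺]) = 1 / (1 + 10^-1.63 + 10^-1.57)
   = 1 / (1 + 0.023442 + 0.026915) = 1/1.0504 = 0.9521

α₁ = 0.952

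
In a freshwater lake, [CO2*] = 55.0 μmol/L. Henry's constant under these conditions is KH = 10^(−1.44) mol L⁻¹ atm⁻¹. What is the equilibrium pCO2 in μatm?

KH = 10^(−1.44) = 3.631×10^-2 mol L⁻¹ atm⁻¹
pCO2 = [CO2*]/KH = 55.0×10^-6 / 3.631×10^-2 = 1.51×10^-3 atm = 1510 μatm

pCO2 = 1510 μatm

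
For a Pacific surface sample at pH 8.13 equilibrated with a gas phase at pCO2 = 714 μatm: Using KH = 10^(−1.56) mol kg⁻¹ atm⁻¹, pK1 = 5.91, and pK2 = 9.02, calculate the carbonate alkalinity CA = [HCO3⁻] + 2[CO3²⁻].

[CO2*] = KH · pCO2 = 10^(−1.56) × 714×10^-6 = 1.967×10^-5 mol/kg
α₀ = 1/(1 + K1/[H⁺] + K1K2/[H⁺]²) = 1/(1 + 10^+2.22 + 10^+1.33) = 0.005310
DIC = [CO2*]/α₀ = 1.967×10^-5 / 0.005310 = 3.704 mmol/kg
CA = (α₁ + 2α₂)·DIC = (0.8812 + 2×0.1135) × 3.704 = 4.10 mmol/kg

CA = 4.10 mmol/kg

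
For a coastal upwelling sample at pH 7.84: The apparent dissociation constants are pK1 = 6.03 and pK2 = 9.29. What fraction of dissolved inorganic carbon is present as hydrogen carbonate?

α₁ = 0.952

α₁ = 1 / (1 + [H⁺]/K1 + K2/[H⁺]) = 1 / (1 + 10^-1.81 + 10^-1.45)
   = 1 / (1 + 0.015488 + 0.035481) = 1/1.0510 = 0.9515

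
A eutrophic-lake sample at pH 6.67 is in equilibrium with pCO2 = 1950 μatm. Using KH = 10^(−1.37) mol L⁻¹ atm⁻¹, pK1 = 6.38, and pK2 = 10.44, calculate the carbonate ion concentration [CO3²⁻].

[CO3²⁻] = 0.0275 μmol/L

[CO2*] = KH · pCO2 = 10^(−1.37) × 1950×10^-6 = 8.318×10^-5 mol/L
α₀ = 1/(1 + K1/[H⁺] + K1K2/[H⁺]²) = 1/(1 + 10^+0.29 + 10^-3.48) = 0.3390
DIC = [CO2*]/α₀ = 8.318×10^-5 / 0.3390 = 0.2454 mmol/L
[CO3²⁻] = α₂·DIC; α₂ = 0.0001122, so [CO3²⁻] = 0.0001122 × 0.2454 = 2.75×10^-5 mmol/L = 0.0275 μmol/L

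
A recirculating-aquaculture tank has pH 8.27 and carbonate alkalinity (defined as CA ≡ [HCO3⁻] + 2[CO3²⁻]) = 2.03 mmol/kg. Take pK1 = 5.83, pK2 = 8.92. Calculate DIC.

DIC = 1.72 mmol/kg

CA = [HCO3⁻] + 2[CO3²⁻] = (α₁ + 2α₂)·DIC
At pH 8.27: [H⁺]/K1 = 10^-2.44 = 0.0036308, K2/[H⁺] = 10^-0.65 = 0.22387
α₁ = 1/(1 + 0.0036308 + 0.22387) = 1/1.2275 = 0.8147; α₂ = α₁·K2/[H⁺] = 0.1824
α₁ + 2α₂ = 1.1794
DIC = CA / (α₁ + 2α₂) = 2.03 / 1.1794 = 1.72 mmol/kg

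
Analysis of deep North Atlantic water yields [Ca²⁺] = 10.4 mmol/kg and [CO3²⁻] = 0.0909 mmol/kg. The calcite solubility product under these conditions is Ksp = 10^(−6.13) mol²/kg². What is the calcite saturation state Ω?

Ω = 1.28

Ksp = 10^(−6.13) = 7.413×10^-7
Ω = [Ca²⁺][CO3²⁻]/Ksp = (10.4×10^-3)(0.0909×10^-3) / 7.413×10^-7 = 1.28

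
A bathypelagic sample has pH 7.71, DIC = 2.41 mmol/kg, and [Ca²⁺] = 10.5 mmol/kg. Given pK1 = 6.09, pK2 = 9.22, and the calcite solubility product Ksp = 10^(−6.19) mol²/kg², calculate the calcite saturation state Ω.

α₂ = 1 / (1 + [H⁺]/K2 + [H⁺]²/(K1K2)) = 1 / (1 + 10^+1.51 + 10^-0.11)
   = 1 / (1 + 32.359 + 0.77625) = 1/34.136 = 0.02929
[CO3²⁻] = α₂ × DIC = 0.02929 × 2.41 = 0.07060 mmol/kg
Ksp = 10^(−6.19) = 6.457×10^-7
Ω = [Ca²⁺][CO3²⁻]/Ksp = (10.5×10^-3)(7.060×10^-5) / 6.457×10^-7 = 1.15

Ω = 1.15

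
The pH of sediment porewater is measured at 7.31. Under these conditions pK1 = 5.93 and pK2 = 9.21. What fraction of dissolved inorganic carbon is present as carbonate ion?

α₂ = 1 / (1 + [H⁺]/K2 + [H⁺]²/(K1K2)) = 1 / (1 + 10^+1.90 + 10^+0.52)
   = 1 / (1 + 79.433 + 3.3113) = 1/83.744 = 0.01194

α₂ = 0.0119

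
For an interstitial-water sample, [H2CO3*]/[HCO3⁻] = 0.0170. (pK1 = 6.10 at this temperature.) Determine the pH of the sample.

pH = 7.87

From K1 = [H⁺][HCO3⁻]/[H2CO3*]:  pH = pK1 − log₁₀([H2CO3*]/[HCO3⁻])
log₁₀(0.0170) = -1.770
pH = 6.10 − (-1.770) = 7.87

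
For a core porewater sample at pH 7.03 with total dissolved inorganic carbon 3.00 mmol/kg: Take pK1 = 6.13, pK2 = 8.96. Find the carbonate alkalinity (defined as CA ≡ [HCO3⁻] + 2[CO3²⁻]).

CA = [HCO3⁻] + 2[CO3²⁻] = (α₁ + 2α₂)·DIC
At pH 7.03: [H⁺]/K1 = 10^-0.90 = 0.12589, K2/[H⁺] = 10^-1.93 = 0.011749
α₁ = 1/(1 + 0.12589 + 0.011749) = 1/1.1376 = 0.8790; α₂ = α₁·K2/[H⁺] = 0.01033
α₁ + 2α₂ = 0.8997
CA = 0.8997 × 3.00 = 2.70 mmol/kg

CA = 2.70 mmol/kg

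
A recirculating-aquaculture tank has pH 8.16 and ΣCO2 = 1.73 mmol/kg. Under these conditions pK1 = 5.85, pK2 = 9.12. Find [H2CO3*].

[CO2*] = 7.60 μmol/kg

α₀ = 1 / (1 + K1/[H⁺] + K1K2/[H⁺]²) = 1 / (1 + 10^+2.31 + 10^+1.35)
   = 1 / (1 + 204.17 + 22.387) = 1/227.56 = 0.004394
[CO2*] = α₀ × DIC = 0.004394 × 1.73 = 0.00760 mmol/kg = 7.60 μmol/kg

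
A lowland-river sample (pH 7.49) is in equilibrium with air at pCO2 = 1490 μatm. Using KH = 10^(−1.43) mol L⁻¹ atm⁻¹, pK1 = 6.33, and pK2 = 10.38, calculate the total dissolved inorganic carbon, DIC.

DIC = 0.857 mmol/L

[CO2*] = KH · pCO2 = 10^(−1.43) × 1490×10^-6 = 5.536×10^-5 mol/L
α₀ = 1/(1 + K1/[H⁺] + K1K2/[H⁺]²) = 1/(1 + 10^+1.16 + 10^-1.73) = 0.06463
DIC = [CO2*]/α₀ = 5.536×10^-5 / 0.06463 = 0.857 mmol/L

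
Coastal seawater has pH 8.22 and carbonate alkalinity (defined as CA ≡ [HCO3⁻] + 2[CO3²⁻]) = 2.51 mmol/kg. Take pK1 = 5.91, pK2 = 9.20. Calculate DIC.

CA = [HCO3⁻] + 2[CO3²⁻] = (α₁ + 2α₂)·DIC
At pH 8.22: [H⁺]/K1 = 10^-2.31 = 0.0048978, K2/[H⁺] = 10^-0.98 = 0.10471
α₁ = 1/(1 + 0.0048978 + 0.10471) = 1/1.1096 = 0.9012; α₂ = α₁·K2/[H⁺] = 0.09437
α₁ + 2α₂ = 1.0900
DIC = CA / (α₁ + 2α₂) = 2.51 / 1.0900 = 2.30 mmol/kg

DIC = 2.30 mmol/kg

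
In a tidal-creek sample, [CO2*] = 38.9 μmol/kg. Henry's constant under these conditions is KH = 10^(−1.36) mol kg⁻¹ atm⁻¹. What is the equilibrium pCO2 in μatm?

KH = 10^(−1.36) = 4.365×10^-2 mol kg⁻¹ atm⁻¹
pCO2 = [CO2*]/KH = 38.9×10^-6 / 4.365×10^-2 = 8.91×10^-4 atm = 891 μatm

pCO2 = 891 μatm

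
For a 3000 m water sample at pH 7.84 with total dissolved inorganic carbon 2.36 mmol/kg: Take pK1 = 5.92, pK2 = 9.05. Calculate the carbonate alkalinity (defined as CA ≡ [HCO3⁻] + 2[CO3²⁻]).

CA = 2.47 mmol/kg

CA = [HCO3⁻] + 2[CO3²⁻] = (α₁ + 2α₂)·DIC
At pH 7.84: [H⁺]/K1 = 10^-1.92 = 0.012023, K2/[H⁺] = 10^-1.21 = 0.061660
α₁ = 1/(1 + 0.012023 + 0.061660) = 1/1.0737 = 0.9314; α₂ = α₁·K2/[H⁺] = 0.05743
α₁ + 2α₂ = 1.0462
CA = 1.0462 × 2.36 = 2.47 mmol/kg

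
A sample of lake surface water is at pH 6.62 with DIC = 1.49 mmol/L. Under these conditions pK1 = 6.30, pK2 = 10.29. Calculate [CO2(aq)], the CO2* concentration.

[CO2*] = 0.482 mmol/L

α₀ = 1 / (1 + K1/[H⁺] + K1K2/[H⁺]²) = 1 / (1 + 10^+0.32 + 10^-3.35)
   = 1 / (1 + 2.0893 + 0.00044668) = 1/3.0897 = 0.3237
[CO2*] = α₀ × DIC = 0.3237 × 1.49 = 0.482 mmol/L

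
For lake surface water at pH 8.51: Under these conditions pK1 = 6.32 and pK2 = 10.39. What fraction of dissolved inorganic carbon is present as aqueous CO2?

α₀ = 0.00633

α₀ = 1 / (1 + K1/[H⁺] + K1K2/[H⁺]²) = 1 / (1 + 10^+2.19 + 10^+0.31)
   = 1 / (1 + 154.88 + 2.0417) = 1/157.92 = 0.006332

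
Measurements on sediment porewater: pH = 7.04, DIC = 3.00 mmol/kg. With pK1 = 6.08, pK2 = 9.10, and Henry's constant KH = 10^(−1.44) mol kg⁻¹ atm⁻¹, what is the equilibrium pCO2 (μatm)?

α₀ = 1 / (1 + K1/[H⁺] + K1K2/[H⁺]²) = 1 / (1 + 10^+0.96 + 10^-1.10)
   = 1 / (1 + 9.1201 + 0.079433) = 1/10.200 = 0.09804
[CO2*] = α₀ × DIC = 0.09804 × 3.00 = 0.2941 mmol/kg
pCO2 = [CO2*]/KH = 2.941×10^-4 / 3.631×10^-2 = 8100 μatm

pCO2 = 8100 μatm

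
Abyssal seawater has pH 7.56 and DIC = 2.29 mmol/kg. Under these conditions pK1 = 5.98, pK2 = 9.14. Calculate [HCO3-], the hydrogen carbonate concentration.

α₁ = 1 / (1 + [H⁺]/K1 + K2/[H⁺]) = 1 / (1 + 10^-1.58 + 10^-1.58)
   = 1 / (1 + 0.026303 + 0.026303) = 1/1.0526 = 0.9500
[HCO3⁻] = α₁ × DIC = 0.9500 × 2.29 = 2.18 mmol/kg

[HCO3⁻] = 2.18 mmol/kg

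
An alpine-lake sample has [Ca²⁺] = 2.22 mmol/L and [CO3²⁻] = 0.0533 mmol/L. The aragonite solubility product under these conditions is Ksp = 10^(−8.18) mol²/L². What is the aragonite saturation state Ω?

Ω = 17.9

Ksp = 10^(−8.18) = 6.607×10^-9
Ω = [Ca²⁺][CO3²⁻]/Ksp = (2.22×10^-3)(0.0533×10^-3) / 6.607×10^-9 = 17.9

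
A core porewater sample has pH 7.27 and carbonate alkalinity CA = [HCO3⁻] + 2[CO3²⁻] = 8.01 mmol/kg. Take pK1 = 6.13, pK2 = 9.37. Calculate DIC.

CA = [HCO3⁻] + 2[CO3²⁻] = (α₁ + 2α₂)·DIC
At pH 7.27: [H⁺]/K1 = 10^-1.14 = 0.072444, K2/[H⁺] = 10^-2.10 = 0.0079433
α₁ = 1/(1 + 0.072444 + 0.0079433) = 1/1.0804 = 0.9256; α₂ = α₁·K2/[H⁺] = 0.007352
α₁ + 2α₂ = 0.9403
DIC = CA / (α₁ + 2α₂) = 8.01 / 0.9403 = 8.52 mmol/kg

DIC = 8.52 mmol/kg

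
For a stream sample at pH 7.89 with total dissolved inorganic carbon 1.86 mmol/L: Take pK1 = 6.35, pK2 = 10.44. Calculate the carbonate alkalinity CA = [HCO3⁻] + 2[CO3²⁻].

CA = 1.81 mmol/L

CA = [HCO3⁻] + 2[CO3²⁻] = (α₁ + 2α₂)·DIC
At pH 7.89: [H⁺]/K1 = 10^-1.54 = 0.028840, K2/[H⁺] = 10^-2.55 = 0.0028184
α₁ = 1/(1 + 0.028840 + 0.0028184) = 1/1.0317 = 0.9693; α₂ = α₁·K2/[H⁺] = 0.002732
α₁ + 2α₂ = 0.9748
CA = 0.9748 × 1.86 = 1.81 mmol/L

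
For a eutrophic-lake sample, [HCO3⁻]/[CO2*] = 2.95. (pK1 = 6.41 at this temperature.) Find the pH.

pH = 6.88

From K1 = [H⁺][HCO3⁻]/[CO2*]:  pH = pK1 + log₁₀([HCO3⁻]/[CO2*])
log₁₀(2.95) = +0.470
pH = 6.41 + (+0.470) = 6.88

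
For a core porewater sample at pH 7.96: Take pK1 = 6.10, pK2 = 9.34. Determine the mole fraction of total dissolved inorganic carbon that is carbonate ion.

α₂ = 0.0395

α₂ = 1 / (1 + [H⁺]/K2 + [H⁺]²/(K1K2)) = 1 / (1 + 10^+1.38 + 10^-0.48)
   = 1 / (1 + 23.988 + 0.33113) = 1/25.319 = 0.03950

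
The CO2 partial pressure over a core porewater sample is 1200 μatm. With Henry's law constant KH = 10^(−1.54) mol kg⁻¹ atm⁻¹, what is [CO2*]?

[CO2*] = 34.6 μmol/kg

KH = 10^(−1.54) = 2.884×10^-2 mol kg⁻¹ atm⁻¹
[CO2*] = KH · pCO2 = 2.884×10^-2 × 1200×10^-6 atm = 3.46×10^-5 mol/kg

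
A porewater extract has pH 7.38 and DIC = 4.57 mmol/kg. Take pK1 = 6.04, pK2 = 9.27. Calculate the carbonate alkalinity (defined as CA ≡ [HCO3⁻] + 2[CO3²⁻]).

CA = [HCO3⁻] + 2[CO3²⁻] = (α₁ + 2α₂)·DIC
At pH 7.38: [H⁺]/K1 = 10^-1.34 = 0.045709, K2/[H⁺] = 10^-1.89 = 0.012882
α₁ = 1/(1 + 0.045709 + 0.012882) = 1/1.0586 = 0.9447; α₂ = α₁·K2/[H⁺] = 0.01217
α₁ + 2α₂ = 0.9690
CA = 0.9690 × 4.57 = 4.43 mmol/kg

CA = 4.43 mmol/kg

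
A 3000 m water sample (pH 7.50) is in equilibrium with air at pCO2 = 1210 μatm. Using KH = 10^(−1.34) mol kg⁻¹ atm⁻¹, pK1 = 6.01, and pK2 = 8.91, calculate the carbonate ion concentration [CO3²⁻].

[CO3²⁻] = 0.0665 mmol/kg

[CO2*] = KH · pCO2 = 10^(−1.34) × 1210×10^-6 = 5.531×10^-5 mol/kg
α₀ = 1/(1 + K1/[H⁺] + K1K2/[H⁺]²) = 1/(1 + 10^+1.49 + 10^+0.08) = 0.03021
DIC = [CO2*]/α₀ = 5.531×10^-5 / 0.03021 = 1.831 mmol/kg
[CO3²⁻] = α₂·DIC; α₂ = 0.03632, so [CO3²⁻] = 0.03632 × 1.831 = 0.0665 mmol/kg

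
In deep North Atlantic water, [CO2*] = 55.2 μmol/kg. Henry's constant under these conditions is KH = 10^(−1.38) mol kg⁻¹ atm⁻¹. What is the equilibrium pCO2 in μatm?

pCO2 = 1320 μatm

KH = 10^(−1.38) = 4.169×10^-2 mol kg⁻¹ atm⁻¹
pCO2 = [CO2*]/KH = 55.2×10^-6 / 4.169×10^-2 = 1.32×10^-3 atm = 1320 μatm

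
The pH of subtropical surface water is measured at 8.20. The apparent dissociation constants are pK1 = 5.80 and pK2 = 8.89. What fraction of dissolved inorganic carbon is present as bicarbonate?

α₁ = 0.828

α₁ = 1 / (1 + [H⁺]/K1 + K2/[H⁺]) = 1 / (1 + 10^-2.40 + 10^-0.69)
   = 1 / (1 + 0.0039811 + 0.20417) = 1/1.2082 = 0.8277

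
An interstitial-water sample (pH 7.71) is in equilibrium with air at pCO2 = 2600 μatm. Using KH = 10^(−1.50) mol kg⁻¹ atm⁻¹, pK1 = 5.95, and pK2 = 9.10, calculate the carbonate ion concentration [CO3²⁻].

[CO2*] = KH · pCO2 = 10^(−1.50) × 2600×10^-6 = 8.222×10^-5 mol/kg
α₀ = 1/(1 + K1/[H⁺] + K1K2/[H⁺]²) = 1/(1 + 10^+1.76 + 10^+0.37) = 0.01642
DIC = [CO2*]/α₀ = 8.222×10^-5 / 0.01642 = 5.006 mmol/kg
[CO3²⁻] = α₂·DIC; α₂ = 0.03850, so [CO3²⁻] = 0.03850 × 5.006 = 0.193 mmol/kg

[CO3²⁻] = 0.193 mmol/kg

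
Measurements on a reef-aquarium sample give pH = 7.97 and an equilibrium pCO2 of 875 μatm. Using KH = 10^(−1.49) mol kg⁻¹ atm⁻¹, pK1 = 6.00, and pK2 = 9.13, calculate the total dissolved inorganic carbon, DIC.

DIC = 2.85 mmol/kg

[CO2*] = KH · pCO2 = 10^(−1.49) × 875×10^-6 = 2.831×10^-5 mol/kg
α₀ = 1/(1 + K1/[H⁺] + K1K2/[H⁺]²) = 1/(1 + 10^+1.97 + 10^+0.81) = 0.009922
DIC = [CO2*]/α₀ = 2.831×10^-5 / 0.009922 = 2.85 mmol/kg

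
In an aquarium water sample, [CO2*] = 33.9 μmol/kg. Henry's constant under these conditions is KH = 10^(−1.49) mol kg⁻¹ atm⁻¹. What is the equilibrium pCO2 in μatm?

KH = 10^(−1.49) = 3.236×10^-2 mol kg⁻¹ atm⁻¹
pCO2 = [CO2*]/KH = 33.9×10^-6 / 3.236×10^-2 = 1.05×10^-3 atm = 1050 μatm

pCO2 = 1050 μatm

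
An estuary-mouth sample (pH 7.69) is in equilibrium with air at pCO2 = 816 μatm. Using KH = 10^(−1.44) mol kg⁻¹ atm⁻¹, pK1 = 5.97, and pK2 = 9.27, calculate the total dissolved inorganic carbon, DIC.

[CO2*] = KH · pCO2 = 10^(−1.44) × 816×10^-6 = 2.963×10^-5 mol/kg
α₀ = 1/(1 + K1/[H⁺] + K1K2/[H⁺]²) = 1/(1 + 10^+1.72 + 10^+0.14) = 0.01823
DIC = [CO2*]/α₀ = 2.963×10^-5 / 0.01823 = 1.63 mmol/kg

DIC = 1.63 mmol/kg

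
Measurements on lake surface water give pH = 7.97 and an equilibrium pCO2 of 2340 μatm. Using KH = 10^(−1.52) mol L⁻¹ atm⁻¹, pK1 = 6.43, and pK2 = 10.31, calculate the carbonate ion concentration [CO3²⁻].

[CO3²⁻] = 11.2 μmol/L

[CO2*] = KH · pCO2 = 10^(−1.52) × 2340×10^-6 = 7.067×10^-5 mol/L
α₀ = 1/(1 + K1/[H⁺] + K1K2/[H⁺]²) = 1/(1 + 10^+1.54 + 10^-0.80) = 0.02791
DIC = [CO2*]/α₀ = 7.067×10^-5 / 0.02791 = 2.532 mmol/L
[CO3²⁻] = α₂·DIC; α₂ = 0.004423, so [CO3²⁻] = 0.004423 × 2.532 = 0.0112 mmol/L = 11.2 μmol/L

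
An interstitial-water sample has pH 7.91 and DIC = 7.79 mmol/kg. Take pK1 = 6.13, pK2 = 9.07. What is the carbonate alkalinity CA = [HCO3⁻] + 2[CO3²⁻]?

CA = 8.17 mmol/kg

CA = [HCO3⁻] + 2[CO3²⁻] = (α₁ + 2α₂)·DIC
At pH 7.91: [H⁺]/K1 = 10^-1.78 = 0.016596, K2/[H⁺] = 10^-1.16 = 0.069183
α₁ = 1/(1 + 0.016596 + 0.069183) = 1/1.0858 = 0.9210; α₂ = α₁·K2/[H⁺] = 0.06372
α₁ + 2α₂ = 1.0484
CA = 1.0484 × 7.79 = 8.17 mmol/kg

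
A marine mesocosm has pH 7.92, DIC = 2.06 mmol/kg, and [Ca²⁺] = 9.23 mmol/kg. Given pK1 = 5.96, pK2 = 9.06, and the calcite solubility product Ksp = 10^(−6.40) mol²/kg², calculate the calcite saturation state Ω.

α₂ = 1 / (1 + [H⁺]/K2 + [H⁺]²/(K1K2)) = 1 / (1 + 10^+1.14 + 10^-0.82)
   = 1 / (1 + 13.804 + 0.15136) = 1/14.955 = 0.06687
[CO3²⁻] = α₂ × DIC = 0.06687 × 2.06 = 0.1377 mmol/kg
Ksp = 10^(−6.40) = 3.981×10^-7
Ω = [Ca²⁺][CO3²⁻]/Ksp = (9.23×10^-3)(1.377×10^-4) / 3.981×10^-7 = 3.19

Ω = 3.19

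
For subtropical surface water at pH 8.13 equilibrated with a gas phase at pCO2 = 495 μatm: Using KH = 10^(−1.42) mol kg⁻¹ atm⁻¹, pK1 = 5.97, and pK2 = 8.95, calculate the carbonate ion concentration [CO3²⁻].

[CO3²⁻] = 0.412 mmol/kg

[CO2*] = KH · pCO2 = 10^(−1.42) × 495×10^-6 = 1.882×10^-5 mol/kg
α₀ = 1/(1 + K1/[H⁺] + K1K2/[H⁺]²) = 1/(1 + 10^+2.16 + 10^+1.34) = 0.005973
DIC = [CO2*]/α₀ = 1.882×10^-5 / 0.005973 = 3.151 mmol/kg
[CO3²⁻] = α₂·DIC; α₂ = 0.1307, so [CO3²⁻] = 0.1307 × 3.151 = 0.412 mmol/kg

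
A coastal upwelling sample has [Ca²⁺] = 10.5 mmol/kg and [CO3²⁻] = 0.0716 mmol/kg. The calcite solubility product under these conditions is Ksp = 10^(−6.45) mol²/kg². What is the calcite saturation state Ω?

Ω = 2.12

Ksp = 10^(−6.45) = 3.548×10^-7
Ω = [Ca²⁺][CO3²⁻]/Ksp = (10.5×10^-3)(0.0716×10^-3) / 3.548×10^-7 = 2.12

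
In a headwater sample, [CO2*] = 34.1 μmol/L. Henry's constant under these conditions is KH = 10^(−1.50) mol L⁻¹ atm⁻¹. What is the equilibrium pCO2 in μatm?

pCO2 = 1080 μatm

KH = 10^(−1.50) = 3.162×10^-2 mol L⁻¹ atm⁻¹
pCO2 = [CO2*]/KH = 34.1×10^-6 / 3.162×10^-2 = 1.08×10^-3 atm = 1080 μatm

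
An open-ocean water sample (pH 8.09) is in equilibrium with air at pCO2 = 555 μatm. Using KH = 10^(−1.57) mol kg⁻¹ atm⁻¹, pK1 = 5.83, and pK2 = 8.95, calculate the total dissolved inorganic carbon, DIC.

[CO2*] = KH · pCO2 = 10^(−1.57) × 555×10^-6 = 1.494×10^-5 mol/kg
α₀ = 1/(1 + K1/[H⁺] + K1K2/[H⁺]²) = 1/(1 + 10^+2.26 + 10^+1.40) = 0.004806
DIC = [CO2*]/α₀ = 1.494×10^-5 / 0.004806 = 3.11 mmol/kg

DIC = 3.11 mmol/kg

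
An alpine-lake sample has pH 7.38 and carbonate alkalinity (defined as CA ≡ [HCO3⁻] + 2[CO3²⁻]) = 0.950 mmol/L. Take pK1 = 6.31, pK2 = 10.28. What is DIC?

CA = [HCO3⁻] + 2[CO3²⁻] = (α₁ + 2α₂)·DIC
At pH 7.38: [H⁺]/K1 = 10^-1.07 = 0.085114, K2/[H⁺] = 10^-2.90 = 0.0012589
α₁ = 1/(1 + 0.085114 + 0.0012589) = 1/1.0864 = 0.9205; α₂ = α₁·K2/[H⁺] = 0.001159
α₁ + 2α₂ = 0.9228
DIC = CA / (α₁ + 2α₂) = 0.950 / 0.9228 = 1.03 mmol/L

DIC = 1.03 mmol/L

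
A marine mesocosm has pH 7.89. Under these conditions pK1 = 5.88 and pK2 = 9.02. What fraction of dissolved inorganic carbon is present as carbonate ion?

α₂ = 0.0684

α₂ = 1 / (1 + [H⁺]/K2 + [H⁺]²/(K1K2)) = 1 / (1 + 10^+1.13 + 10^-0.88)
   = 1 / (1 + 13.490 + 0.13183) = 1/14.621 = 0.06839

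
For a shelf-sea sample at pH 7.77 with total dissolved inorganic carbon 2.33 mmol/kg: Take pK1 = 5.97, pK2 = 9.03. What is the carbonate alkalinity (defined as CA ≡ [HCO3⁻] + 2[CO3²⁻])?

CA = 2.42 mmol/kg

CA = [HCO3⁻] + 2[CO3²⁻] = (α₁ + 2α₂)·DIC
At pH 7.77: [H⁺]/K1 = 10^-1.80 = 0.015849, K2/[H⁺] = 10^-1.26 = 0.054954
α₁ = 1/(1 + 0.015849 + 0.054954) = 1/1.0708 = 0.9339; α₂ = α₁·K2/[H⁺] = 0.05132
α₁ + 2α₂ = 1.0365
CA = 1.0365 × 2.33 = 2.42 mmol/kg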